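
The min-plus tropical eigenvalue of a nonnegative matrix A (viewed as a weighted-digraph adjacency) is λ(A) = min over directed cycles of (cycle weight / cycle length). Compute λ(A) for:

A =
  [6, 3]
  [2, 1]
λ(A) = 1

Enumerate directed cycles and compute their means (weight / length). Sample:
  cycle 0 → 0: weight = 6, length = 1, mean = 6/1 ≈ 6.000
  cycle 1 → 1: weight = 1, length = 1, mean = 1/1 ≈ 1.000
  cycle 0 → 1 → 0: weight = 5, length = 2, mean = 5/2 ≈ 2.500
  cycle 1 → 0 → 1: weight = 5, length = 2, mean = 5/2 ≈ 2.500
Minimum mean = 1.000, attained e.g. along the cycle 1 → 1 with weight 1 and length 1. So λ(A) = 1/1 = 1.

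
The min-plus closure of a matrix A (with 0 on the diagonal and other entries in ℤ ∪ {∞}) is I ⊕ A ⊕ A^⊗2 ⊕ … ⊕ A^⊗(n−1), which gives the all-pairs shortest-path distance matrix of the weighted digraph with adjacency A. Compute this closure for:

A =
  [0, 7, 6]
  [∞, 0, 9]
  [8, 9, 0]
Closure =
  [0, 7, 6]
  [17, 0, 9]
  [8, 9, 0]

This is the Floyd-Warshall all-pairs shortest-path computation. For each intermediate vertex k = 0, 1, …, 2, update dist[i][j] ← min(dist[i][j], dist[i][k] + dist[k][j]). The final matrix gives, for each (i, j), the minimum total weight of any directed path from i to j (possibly empty when i = j).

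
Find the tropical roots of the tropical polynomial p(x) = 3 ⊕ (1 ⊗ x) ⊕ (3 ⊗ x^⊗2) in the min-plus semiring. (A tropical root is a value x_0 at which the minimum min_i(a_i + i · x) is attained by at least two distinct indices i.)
Roots: {-2, 2}

Each tropical root is a break point of the lower envelope of the lines y = a_i + i · x (there are 3 lines, with slopes 0, 1, ..., 2). Only the lines that attain the minimum somewhere contribute to roots; other lines are dominated. Here the surviving (envelope) indices are i = 2, i = 1, i = 0.
Intersections between consecutive envelope lines give the roots: for adjacent envelope indices i < j the intersection is x = (a_i − a_j) / (j − i). Reading off the sorted break points: {-2, 2}.
Verification: at each break x_0, at least two indices attain the minimum of min_i(a_i + i · x_0).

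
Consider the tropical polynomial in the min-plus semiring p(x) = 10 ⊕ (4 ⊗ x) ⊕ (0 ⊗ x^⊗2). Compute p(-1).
p(-1) = -2

A tropical monomial a ⊗ x^⊗i evaluates to a + i · x. Evaluating each term at x = -1:
  Term 0 contributes 10 + 0 · -1 = 10
  Term 1 contributes 4 + 1 · -1 = 3
  Term 2 contributes 0 + 2 · -1 = -2
p(-1) = ⊕ of these = min[10, 3, -2] = -2.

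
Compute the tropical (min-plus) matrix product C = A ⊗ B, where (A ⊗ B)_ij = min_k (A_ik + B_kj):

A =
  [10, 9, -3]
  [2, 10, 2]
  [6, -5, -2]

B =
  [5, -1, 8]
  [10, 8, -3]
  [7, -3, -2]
A ⊗ B =
  [4, -6, -5]
  [7, -1, 0]
  [5, -5, -8]

Apply the min-plus product entry-by-entry:
  C[0][0] = min over k of (A[0][0] + B[0][0] = 10 + 5 = 15, A[0][1] + B[1][0] = 9 + 10 = 19, A[0][2] + B[2][0] = -3 + 7 = 4) = 4 (attained at k = 2)
  C[0][1] = min over k of (A[0][0] + B[0][1] = 10 + -1 = 9, A[0][1] + B[1][1] = 9 + 8 = 17, A[0][2] + B[2][1] = -3 + -3 = -6) = -6 (attained at k = 2)
  C[0][2] = min over k of (A[0][0] + B[0][2] = 10 + 8 = 18, A[0][1] + B[1][2] = 9 + -3 = 6, A[0][2] + B[2][2] = -3 + -2 = -5) = -5 (attained at k = 2)
  C[1][0] = min over k of (A[1][0] + B[0][0] = 2 + 5 = 7, A[1][1] + B[1][0] = 10 + 10 = 20, A[1][2] + B[2][0] = 2 + 7 = 9) = 7 (attained at k = 0)
  C[1][1] = min over k of (A[1][0] + B[0][1] = 2 + -1 = 1, A[1][1] + B[1][1] = 10 + 8 = 18, A[1][2] + B[2][1] = 2 + -3 = -1) = -1 (attained at k = 2)
  C[1][2] = min over k of (A[1][0] + B[0][2] = 2 + 8 = 10, A[1][1] + B[1][2] = 10 + -3 = 7, A[1][2] + B[2][2] = 2 + -2 = 0) = 0 (attained at k = 2)
  C[2][0] = min over k of (A[2][0] + B[0][0] = 6 + 5 = 11, A[2][1] + B[1][0] = -5 + 10 = 5, A[2][2] + B[2][0] = -2 + 7 = 5) = 5 (attained at k = 1)
  C[2][1] = min over k of (A[2][0] + B[0][1] = 6 + -1 = 5, A[2][1] + B[1][1] = -5 + 8 = 3, A[2][2] + B[2][1] = -2 + -3 = -5) = -5 (attained at k = 2)
  C[2][2] = min over k of (A[2][0] + B[0][2] = 6 + 8 = 14, A[2][1] + B[1][2] = -5 + -3 = -8, A[2][2] + B[2][2] = -2 + -2 = -4) = -8 (attained at k = 1)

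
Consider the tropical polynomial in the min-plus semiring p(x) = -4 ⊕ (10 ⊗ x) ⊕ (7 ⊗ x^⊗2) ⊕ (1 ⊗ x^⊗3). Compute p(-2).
p(-2) = -5

A tropical monomial a ⊗ x^⊗i evaluates to a + i · x. Evaluating each term at x = -2:
  Term 0 contributes -4 + 0 · -2 = -4
  Term 1 contributes 10 + 1 · -2 = 8
  Term 2 contributes 7 + 2 · -2 = 3
  Term 3 contributes 1 + 3 · -2 = -5
p(-2) = ⊕ of these = min[-4, 8, 3, -5] = -5.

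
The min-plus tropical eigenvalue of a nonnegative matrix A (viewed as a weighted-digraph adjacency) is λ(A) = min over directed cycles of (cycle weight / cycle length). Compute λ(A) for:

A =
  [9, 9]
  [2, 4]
λ(A) = 4

Enumerate directed cycles and compute their means (weight / length). Sample:
  cycle 0 → 0: weight = 9, length = 1, mean = 9/1 ≈ 9.000
  cycle 1 → 1: weight = 4, length = 1, mean = 4/1 ≈ 4.000
  cycle 0 → 1 → 0: weight = 11, length = 2, mean = 11/2 ≈ 5.500
  cycle 1 → 0 → 1: weight = 11, length = 2, mean = 11/2 ≈ 5.500
Minimum mean = 4.000, attained e.g. along the cycle 1 → 1 with weight 4 and length 1. So λ(A) = 4/1 = 4.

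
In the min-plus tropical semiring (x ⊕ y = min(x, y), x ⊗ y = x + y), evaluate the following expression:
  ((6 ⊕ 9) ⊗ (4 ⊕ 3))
((6 ⊕ 9) ⊗ (4 ⊕ 3)) = 9

Expand innermost to outermost. Recall ⊕ takes the minimum of its arguments and ⊗ takes their sum. Working out the expression ((6 ⊕ 9) ⊗ (4 ⊕ 3)) gives 9.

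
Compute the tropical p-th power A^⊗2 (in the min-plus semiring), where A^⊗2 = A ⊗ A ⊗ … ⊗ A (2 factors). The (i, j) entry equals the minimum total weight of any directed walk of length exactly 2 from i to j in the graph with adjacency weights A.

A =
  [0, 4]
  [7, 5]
A^⊗2 =
  [0, 4]
  [7, 10]

Each entry (A^⊗2)_ij equals the minimum over all length-2 walks i = v_0 → v_1 → … → v_2 = j of Σ_t A[v_t][v_{t+1}]. For example, for (i, j) = (0, 1) we minimise over 2 possible intermediate vertex sequences; the minimum is 4, attained along the walk 0 → 0 → 1.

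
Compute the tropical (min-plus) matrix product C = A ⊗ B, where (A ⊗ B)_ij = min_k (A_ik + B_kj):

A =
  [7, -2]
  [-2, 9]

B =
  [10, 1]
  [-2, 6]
A ⊗ B =
  [-4, 4]
  [7, -1]

Apply the min-plus product entry-by-entry:
  C[0][0] = min over k of (A[0][0] + B[0][0] = 7 + 10 = 17, A[0][1] + B[1][0] = -2 + -2 = -4) = -4 (attained at k = 1)
  C[0][1] = min over k of (A[0][0] + B[0][1] = 7 + 1 = 8, A[0][1] + B[1][1] = -2 + 6 = 4) = 4 (attained at k = 1)
  C[1][0] = min over k of (A[1][0] + B[0][0] = -2 + 10 = 8, A[1][1] + B[1][0] = 9 + -2 = 7) = 7 (attained at k = 1)
  C[1][1] = min over k of (A[1][0] + B[0][1] = -2 + 1 = -1, A[1][1] + B[1][1] = 9 + 6 = 15) = -1 (attained at k = 0)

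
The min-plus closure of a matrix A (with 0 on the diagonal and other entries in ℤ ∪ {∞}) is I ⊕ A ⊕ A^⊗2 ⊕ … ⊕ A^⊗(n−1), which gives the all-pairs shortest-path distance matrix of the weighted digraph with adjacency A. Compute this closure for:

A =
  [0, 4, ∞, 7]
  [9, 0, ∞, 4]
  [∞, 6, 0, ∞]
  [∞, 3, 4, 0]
Closure =
  [0, 4, 11, 7]
  [9, 0, 8, 4]
  [15, 6, 0, 10]
  [12, 3, 4, 0]

This is the Floyd-Warshall all-pairs shortest-path computation. For each intermediate vertex k = 0, 1, …, 3, update dist[i][j] ← min(dist[i][j], dist[i][k] + dist[k][j]). The final matrix gives, for each (i, j), the minimum total weight of any directed path from i to j (possibly empty when i = j).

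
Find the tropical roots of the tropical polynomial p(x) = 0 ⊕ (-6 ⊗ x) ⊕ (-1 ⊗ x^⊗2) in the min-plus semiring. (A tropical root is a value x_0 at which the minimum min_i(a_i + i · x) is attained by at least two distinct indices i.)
Roots: {-5, 6}

Each tropical root is a break point of the lower envelope of the lines y = a_i + i · x (there are 3 lines, with slopes 0, 1, ..., 2). Only the lines that attain the minimum somewhere contribute to roots; other lines are dominated. Here the surviving (envelope) indices are i = 2, i = 1, i = 0.
Intersections between consecutive envelope lines give the roots: for adjacent envelope indices i < j the intersection is x = (a_i − a_j) / (j − i). Reading off the sorted break points: {-5, 6}.
Verification: at each break x_0, at least two indices attain the minimum of min_i(a_i + i · x_0).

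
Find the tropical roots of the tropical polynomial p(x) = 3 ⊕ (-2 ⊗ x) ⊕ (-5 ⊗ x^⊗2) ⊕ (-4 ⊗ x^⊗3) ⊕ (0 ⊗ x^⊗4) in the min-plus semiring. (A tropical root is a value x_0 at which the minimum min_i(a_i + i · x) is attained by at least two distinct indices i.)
Roots: {-4, -1, 3, 5}

Each tropical root is a break point of the lower envelope of the lines y = a_i + i · x (there are 5 lines, with slopes 0, 1, ..., 4). Only the lines that attain the minimum somewhere contribute to roots; other lines are dominated. Here the surviving (envelope) indices are i = 4, i = 3, i = 2, i = 1, i = 0.
Intersections between consecutive envelope lines give the roots: for adjacent envelope indices i < j the intersection is x = (a_i − a_j) / (j − i). Reading off the sorted break points: {-4, -1, 3, 5}.
Verification: at each break x_0, at least two indices attain the minimum of min_i(a_i + i · x_0).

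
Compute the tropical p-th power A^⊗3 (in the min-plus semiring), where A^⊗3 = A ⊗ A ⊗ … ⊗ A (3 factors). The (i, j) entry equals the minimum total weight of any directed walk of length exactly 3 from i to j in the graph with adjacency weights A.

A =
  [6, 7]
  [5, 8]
A^⊗3 =
  [18, 19]
  [17, 18]

Each entry (A^⊗3)_ij equals the minimum over all length-3 walks i = v_0 → v_1 → … → v_3 = j of Σ_t A[v_t][v_{t+1}]. For example, for (i, j) = (0, 1) we minimise over 4 possible intermediate vertex sequences; the minimum is 19, attained along the walk 0 → 0 → 0 → 1.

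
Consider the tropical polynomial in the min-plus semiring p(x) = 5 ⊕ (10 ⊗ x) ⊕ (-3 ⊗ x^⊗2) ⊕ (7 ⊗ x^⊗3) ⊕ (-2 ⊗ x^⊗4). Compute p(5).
p(5) = 5

A tropical monomial a ⊗ x^⊗i evaluates to a + i · x. Evaluating each term at x = 5:
  Term 0 contributes 5 + 0 · 5 = 5
  Term 1 contributes 10 + 1 · 5 = 15
  Term 2 contributes -3 + 2 · 5 = 7
  Term 3 contributes 7 + 3 · 5 = 22
  Term 4 contributes -2 + 4 · 5 = 18
p(5) = ⊕ of these = min[5, 15, 7, 22, 18] = 5.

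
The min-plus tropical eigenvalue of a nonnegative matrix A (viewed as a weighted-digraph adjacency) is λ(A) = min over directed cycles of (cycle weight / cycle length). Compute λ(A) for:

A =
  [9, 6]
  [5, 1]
λ(A) = 1

Enumerate directed cycles and compute their means (weight / length). Sample:
  cycle 0 → 0: weight = 9, length = 1, mean = 9/1 ≈ 9.000
  cycle 1 → 1: weight = 1, length = 1, mean = 1/1 ≈ 1.000
  cycle 0 → 1 → 0: weight = 11, length = 2, mean = 11/2 ≈ 5.500
  cycle 1 → 0 → 1: weight = 11, length = 2, mean = 11/2 ≈ 5.500
Minimum mean = 1.000, attained e.g. along the cycle 1 → 1 with weight 1 and length 1. So λ(A) = 1/1 = 1.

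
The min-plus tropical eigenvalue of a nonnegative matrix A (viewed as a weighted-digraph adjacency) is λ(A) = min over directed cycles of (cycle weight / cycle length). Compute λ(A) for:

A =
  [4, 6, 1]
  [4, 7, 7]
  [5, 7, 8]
λ(A) = 3

Enumerate directed cycles and compute their means (weight / length). Sample:
  cycle 0 → 0: weight = 4, length = 1, mean = 4/1 ≈ 4.000
  cycle 1 → 1: weight = 7, length = 1, mean = 7/1 ≈ 7.000
  cycle 2 → 2: weight = 8, length = 1, mean = 8/1 ≈ 8.000
  cycle 0 → 1 → 0: weight = 10, length = 2, mean = 10/2 ≈ 5.000
  cycle 0 → 2 → 0: weight = 6, length = 2, mean = 6/2 ≈ 3.000
  cycle 1 → 0 → 1: weight = 10, length = 2, mean = 10/2 ≈ 5.000
Minimum mean = 3.000, attained e.g. along the cycle 0 → 2 → 0 with weight 6 and length 2. So λ(A) = 6/2 = 3.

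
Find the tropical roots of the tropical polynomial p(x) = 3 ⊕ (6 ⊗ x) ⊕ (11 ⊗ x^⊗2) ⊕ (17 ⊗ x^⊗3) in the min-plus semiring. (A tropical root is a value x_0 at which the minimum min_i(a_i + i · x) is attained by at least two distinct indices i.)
Roots: {-6, -5, -3}

Each tropical root is a break point of the lower envelope of the lines y = a_i + i · x (there are 4 lines, with slopes 0, 1, ..., 3). Only the lines that attain the minimum somewhere contribute to roots; other lines are dominated. Here the surviving (envelope) indices are i = 3, i = 2, i = 1, i = 0.
Intersections between consecutive envelope lines give the roots: for adjacent envelope indices i < j the intersection is x = (a_i − a_j) / (j − i). Reading off the sorted break points: {-6, -5, -3}.
Verification: at each break x_0, at least two indices attain the minimum of min_i(a_i + i · x_0).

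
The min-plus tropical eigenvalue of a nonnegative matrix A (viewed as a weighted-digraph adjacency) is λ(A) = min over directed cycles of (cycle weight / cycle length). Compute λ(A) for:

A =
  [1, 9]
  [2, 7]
λ(A) = 1

Enumerate directed cycles and compute their means (weight / length). Sample:
  cycle 0 → 0: weight = 1, length = 1, mean = 1/1 ≈ 1.000
  cycle 1 → 1: weight = 7, length = 1, mean = 7/1 ≈ 7.000
  cycle 0 → 1 → 0: weight = 11, length = 2, mean = 11/2 ≈ 5.500
  cycle 1 → 0 → 1: weight = 11, length = 2, mean = 11/2 ≈ 5.500
Minimum mean = 1.000, attained e.g. along the cycle 0 → 0 with weight 1 and length 1. So λ(A) = 1/1 = 1.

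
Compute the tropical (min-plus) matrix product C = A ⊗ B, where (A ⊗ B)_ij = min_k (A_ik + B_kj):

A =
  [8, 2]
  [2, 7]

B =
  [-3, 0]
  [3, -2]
A ⊗ B =
  [5, 0]
  [-1, 2]

Apply the min-plus product entry-by-entry:
  C[0][0] = min over k of (A[0][0] + B[0][0] = 8 + -3 = 5, A[0][1] + B[1][0] = 2 + 3 = 5) = 5 (attained at k = 0)
  C[0][1] = min over k of (A[0][0] + B[0][1] = 8 + 0 = 8, A[0][1] + B[1][1] = 2 + -2 = 0) = 0 (attained at k = 1)
  C[1][0] = min over k of (A[1][0] + B[0][0] = 2 + -3 = -1, A[1][1] + B[1][0] = 7 + 3 = 10) = -1 (attained at k = 0)
  C[1][1] = min over k of (A[1][0] + B[0][1] = 2 + 0 = 2, A[1][1] + B[1][1] = 7 + -2 = 5) = 2 (attained at k = 0)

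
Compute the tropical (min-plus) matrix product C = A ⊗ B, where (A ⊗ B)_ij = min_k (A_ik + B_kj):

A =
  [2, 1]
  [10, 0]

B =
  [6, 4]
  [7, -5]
A ⊗ B =
  [8, -4]
  [7, -5]

Apply the min-plus product entry-by-entry:
  C[0][0] = min over k of (A[0][0] + B[0][0] = 2 + 6 = 8, A[0][1] + B[1][0] = 1 + 7 = 8) = 8 (attained at k = 0)
  C[0][1] = min over k of (A[0][0] + B[0][1] = 2 + 4 = 6, A[0][1] + B[1][1] = 1 + -5 = -4) = -4 (attained at k = 1)
  C[1][0] = min over k of (A[1][0] + B[0][0] = 10 + 6 = 16, A[1][1] + B[1][0] = 0 + 7 = 7) = 7 (attained at k = 1)
  C[1][1] = min over k of (A[1][0] + B[0][1] = 10 + 4 = 14, A[1][1] + B[1][1] = 0 + -5 = -5) = -5 (attained at k = 1)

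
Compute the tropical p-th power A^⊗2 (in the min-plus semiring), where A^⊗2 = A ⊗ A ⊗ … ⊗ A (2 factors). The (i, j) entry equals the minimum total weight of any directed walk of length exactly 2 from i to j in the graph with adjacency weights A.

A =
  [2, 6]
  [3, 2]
A^⊗2 =
  [4, 8]
  [5, 4]

Each entry (A^⊗2)_ij equals the minimum over all length-2 walks i = v_0 → v_1 → … → v_2 = j of Σ_t A[v_t][v_{t+1}]. For example, for (i, j) = (0, 1) we minimise over 2 possible intermediate vertex sequences; the minimum is 8, attained along the walk 0 → 0 → 1.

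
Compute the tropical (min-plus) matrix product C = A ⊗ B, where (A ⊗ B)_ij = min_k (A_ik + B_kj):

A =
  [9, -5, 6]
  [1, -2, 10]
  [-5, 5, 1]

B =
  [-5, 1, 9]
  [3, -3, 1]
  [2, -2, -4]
A ⊗ B =
  [-2, -8, -4]
  [-4, -5, -1]
  [-10, -4, -3]

Apply the min-plus product entry-by-entry:
  C[0][0] = min over k of (A[0][0] + B[0][0] = 9 + -5 = 4, A[0][1] + B[1][0] = -5 + 3 = -2, A[0][2] + B[2][0] = 6 + 2 = 8) = -2 (attained at k = 1)
  C[0][1] = min over k of (A[0][0] + B[0][1] = 9 + 1 = 10, A[0][1] + B[1][1] = -5 + -3 = -8, A[0][2] + B[2][1] = 6 + -2 = 4) = -8 (attained at k = 1)
  C[0][2] = min over k of (A[0][0] + B[0][2] = 9 + 9 = 18, A[0][1] + B[1][2] = -5 + 1 = -4, A[0][2] + B[2][2] = 6 + -4 = 2) = -4 (attained at k = 1)
  C[1][0] = min over k of (A[1][0] + B[0][0] = 1 + -5 = -4, A[1][1] + B[1][0] = -2 + 3 = 1, A[1][2] + B[2][0] = 10 + 2 = 12) = -4 (attained at k = 0)
  C[1][1] = min over k of (A[1][0] + B[0][1] = 1 + 1 = 2, A[1][1] + B[1][1] = -2 + -3 = -5, A[1][2] + B[2][1] = 10 + -2 = 8) = -5 (attained at k = 1)
  C[1][2] = min over k of (A[1][0] + B[0][2] = 1 + 9 = 10, A[1][1] + B[1][2] = -2 + 1 = -1, A[1][2] + B[2][2] = 10 + -4 = 6) = -1 (attained at k = 1)
  C[2][0] = min over k of (A[2][0] + B[0][0] = -5 + -5 = -10, A[2][1] + B[1][0] = 5 + 3 = 8, A[2][2] + B[2][0] = 1 + 2 = 3) = -10 (attained at k = 0)
  C[2][1] = min over k of (A[2][0] + B[0][1] = -5 + 1 = -4, A[2][1] + B[1][1] = 5 + -3 = 2, A[2][2] + B[2][1] = 1 + -2 = -1) = -4 (attained at k = 0)
  C[2][2] = min over k of (A[2][0] + B[0][2] = -5 + 9 = 4, A[2][1] + B[1][2] = 5 + 1 = 6, A[2][2] + B[2][2] = 1 + -4 = -3) = -3 (attained at k = 2)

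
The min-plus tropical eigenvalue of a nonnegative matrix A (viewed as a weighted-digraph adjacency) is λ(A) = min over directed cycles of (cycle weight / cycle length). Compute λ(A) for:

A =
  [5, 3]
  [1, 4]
λ(A) = 2

Enumerate directed cycles and compute their means (weight / length). Sample:
  cycle 0 → 0: weight = 5, length = 1, mean = 5/1 ≈ 5.000
  cycle 1 → 1: weight = 4, length = 1, mean = 4/1 ≈ 4.000
  cycle 0 → 1 → 0: weight = 4, length = 2, mean = 4/2 ≈ 2.000
  cycle 1 → 0 → 1: weight = 4, length = 2, mean = 4/2 ≈ 2.000
Minimum mean = 2.000, attained e.g. along the cycle 0 → 1 → 0 with weight 4 and length 2. So λ(A) = 4/2 = 2.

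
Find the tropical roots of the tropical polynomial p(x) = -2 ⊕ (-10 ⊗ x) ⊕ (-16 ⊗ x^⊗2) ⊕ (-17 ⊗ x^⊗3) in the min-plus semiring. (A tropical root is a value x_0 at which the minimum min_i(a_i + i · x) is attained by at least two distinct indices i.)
Roots: {1, 6, 8}

Each tropical root is a break point of the lower envelope of the lines y = a_i + i · x (there are 4 lines, with slopes 0, 1, ..., 3). Only the lines that attain the minimum somewhere contribute to roots; other lines are dominated. Here the surviving (envelope) indices are i = 3, i = 2, i = 1, i = 0.
Intersections between consecutive envelope lines give the roots: for adjacent envelope indices i < j the intersection is x = (a_i − a_j) / (j − i). Reading off the sorted break points: {1, 6, 8}.
Verification: at each break x_0, at least two indices attain the minimum of min_i(a_i + i · x_0).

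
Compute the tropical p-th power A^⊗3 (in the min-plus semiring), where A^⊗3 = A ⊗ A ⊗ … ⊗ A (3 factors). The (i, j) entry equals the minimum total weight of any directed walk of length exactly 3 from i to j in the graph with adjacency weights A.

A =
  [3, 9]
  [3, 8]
A^⊗3 =
  [9, 15]
  [9, 15]

Each entry (A^⊗3)_ij equals the minimum over all length-3 walks i = v_0 → v_1 → … → v_3 = j of Σ_t A[v_t][v_{t+1}]. For example, for (i, j) = (0, 1) we minimise over 4 possible intermediate vertex sequences; the minimum is 15, attained along the walk 0 → 0 → 0 → 1.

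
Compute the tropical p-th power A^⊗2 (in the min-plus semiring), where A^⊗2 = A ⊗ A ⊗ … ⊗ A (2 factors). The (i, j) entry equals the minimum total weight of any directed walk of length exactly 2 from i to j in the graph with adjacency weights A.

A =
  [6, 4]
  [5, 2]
A^⊗2 =
  [9, 6]
  [7, 4]

Each entry (A^⊗2)_ij equals the minimum over all length-2 walks i = v_0 → v_1 → … → v_2 = j of Σ_t A[v_t][v_{t+1}]. For example, for (i, j) = (0, 1) we minimise over 2 possible intermediate vertex sequences; the minimum is 6, attained along the walk 0 → 1 → 1.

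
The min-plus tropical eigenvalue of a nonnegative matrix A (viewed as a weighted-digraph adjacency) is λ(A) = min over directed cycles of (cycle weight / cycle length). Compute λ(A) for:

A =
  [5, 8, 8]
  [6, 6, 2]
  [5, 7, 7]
λ(A) = 9/2

Enumerate directed cycles and compute their means (weight / length). Sample:
  cycle 0 → 0: weight = 5, length = 1, mean = 5/1 ≈ 5.000
  cycle 1 → 1: weight = 6, length = 1, mean = 6/1 ≈ 6.000
  cycle 2 → 2: weight = 7, length = 1, mean = 7/1 ≈ 7.000
  cycle 0 → 1 → 0: weight = 14, length = 2, mean = 14/2 ≈ 7.000
  cycle 0 → 2 → 0: weight = 13, length = 2, mean = 13/2 ≈ 6.500
  cycle 1 → 0 → 1: weight = 14, length = 2, mean = 14/2 ≈ 7.000
Minimum mean = 4.500, attained e.g. along the cycle 1 → 2 → 1 with weight 9 and length 2. So λ(A) = 9/2 = 9/2.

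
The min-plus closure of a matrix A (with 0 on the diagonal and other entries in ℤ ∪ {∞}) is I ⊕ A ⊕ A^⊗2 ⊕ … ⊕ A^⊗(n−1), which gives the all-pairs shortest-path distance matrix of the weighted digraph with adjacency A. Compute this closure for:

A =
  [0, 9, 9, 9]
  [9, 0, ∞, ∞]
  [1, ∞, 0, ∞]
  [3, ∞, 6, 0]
Closure =
  [0, 9, 9, 9]
  [9, 0, 18, 18]
  [1, 10, 0, 10]
  [3, 12, 6, 0]

This is the Floyd-Warshall all-pairs shortest-path computation. For each intermediate vertex k = 0, 1, …, 3, update dist[i][j] ← min(dist[i][j], dist[i][k] + dist[k][j]). The final matrix gives, for each (i, j), the minimum total weight of any directed path from i to j (possibly empty when i = j).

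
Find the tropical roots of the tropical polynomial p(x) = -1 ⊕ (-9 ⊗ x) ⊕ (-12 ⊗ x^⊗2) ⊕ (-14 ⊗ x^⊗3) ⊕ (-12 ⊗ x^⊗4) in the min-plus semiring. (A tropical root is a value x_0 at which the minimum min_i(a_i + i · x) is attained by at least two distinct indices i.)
Roots: {-2, 2, 3, 8}

Each tropical root is a break point of the lower envelope of the lines y = a_i + i · x (there are 5 lines, with slopes 0, 1, ..., 4). Only the lines that attain the minimum somewhere contribute to roots; other lines are dominated. Here the surviving (envelope) indices are i = 4, i = 3, i = 2, i = 1, i = 0.
Intersections between consecutive envelope lines give the roots: for adjacent envelope indices i < j the intersection is x = (a_i − a_j) / (j − i). Reading off the sorted break points: {-2, 2, 3, 8}.
Verification: at each break x_0, at least two indices attain the minimum of min_i(a_i + i · x_0).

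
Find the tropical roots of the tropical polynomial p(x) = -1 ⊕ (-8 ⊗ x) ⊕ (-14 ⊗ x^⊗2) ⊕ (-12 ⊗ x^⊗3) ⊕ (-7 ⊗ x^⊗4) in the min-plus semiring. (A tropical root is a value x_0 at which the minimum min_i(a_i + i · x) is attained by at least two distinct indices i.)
Roots: {-5, -2, 6, 7}

Each tropical root is a break point of the lower envelope of the lines y = a_i + i · x (there are 5 lines, with slopes 0, 1, ..., 4). Only the lines that attain the minimum somewhere contribute to roots; other lines are dominated. Here the surviving (envelope) indices are i = 4, i = 3, i = 2, i = 1, i = 0.
Intersections between consecutive envelope lines give the roots: for adjacent envelope indices i < j the intersection is x = (a_i − a_j) / (j − i). Reading off the sorted break points: {-5, -2, 6, 7}.
Verification: at each break x_0, at least two indices attain the minimum of min_i(a_i + i · x_0).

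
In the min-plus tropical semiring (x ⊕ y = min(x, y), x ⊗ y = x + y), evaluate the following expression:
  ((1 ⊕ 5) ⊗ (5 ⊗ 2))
((1 ⊕ 5) ⊗ (5 ⊗ 2)) = 8

Expand innermost to outermost. Recall ⊕ takes the minimum of its arguments and ⊗ takes their sum. Working out the expression ((1 ⊕ 5) ⊗ (5 ⊗ 2)) gives 8.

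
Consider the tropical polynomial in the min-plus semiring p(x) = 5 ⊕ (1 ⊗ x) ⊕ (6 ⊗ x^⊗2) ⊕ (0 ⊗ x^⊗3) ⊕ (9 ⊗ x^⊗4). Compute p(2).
p(2) = 3

A tropical monomial a ⊗ x^⊗i evaluates to a + i · x. Evaluating each term at x = 2:
  Term 0 contributes 5 + 0 · 2 = 5
  Term 1 contributes 1 + 1 · 2 = 3
  Term 2 contributes 6 + 2 · 2 = 10
  Term 3 contributes 0 + 3 · 2 = 6
  Term 4 contributes 9 + 4 · 2 = 17
p(2) = ⊕ of these = min[5, 3, 10, 6, 17] = 3.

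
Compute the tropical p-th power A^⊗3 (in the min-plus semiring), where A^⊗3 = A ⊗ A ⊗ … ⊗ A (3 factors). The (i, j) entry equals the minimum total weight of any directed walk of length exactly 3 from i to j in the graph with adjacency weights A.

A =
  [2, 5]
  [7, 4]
A^⊗3 =
  [6, 9]
  [11, 12]

Each entry (A^⊗3)_ij equals the minimum over all length-3 walks i = v_0 → v_1 → … → v_3 = j of Σ_t A[v_t][v_{t+1}]. For example, for (i, j) = (0, 1) we minimise over 4 possible intermediate vertex sequences; the minimum is 9, attained along the walk 0 → 0 → 0 → 1.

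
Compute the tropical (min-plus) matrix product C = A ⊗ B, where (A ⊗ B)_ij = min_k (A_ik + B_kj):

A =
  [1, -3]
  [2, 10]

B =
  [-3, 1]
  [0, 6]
A ⊗ B =
  [-3, 2]
  [-1, 3]

Apply the min-plus product entry-by-entry:
  C[0][0] = min over k of (A[0][0] + B[0][0] = 1 + -3 = -2, A[0][1] + B[1][0] = -3 + 0 = -3) = -3 (attained at k = 1)
  C[0][1] = min over k of (A[0][0] + B[0][1] = 1 + 1 = 2, A[0][1] + B[1][1] = -3 + 6 = 3) = 2 (attained at k = 0)
  C[1][0] = min over k of (A[1][0] + B[0][0] = 2 + -3 = -1, A[1][1] + B[1][0] = 10 + 0 = 10) = -1 (attained at k = 0)
  C[1][1] = min over k of (A[1][0] + B[0][1] = 2 + 1 = 3, A[1][1] + B[1][1] = 10 + 6 = 16) = 3 (attained at k = 0)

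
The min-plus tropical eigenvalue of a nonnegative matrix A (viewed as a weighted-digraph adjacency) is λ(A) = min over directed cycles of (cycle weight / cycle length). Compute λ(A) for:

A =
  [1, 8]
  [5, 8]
λ(A) = 1

Enumerate directed cycles and compute their means (weight / length). Sample:
  cycle 0 → 0: weight = 1, length = 1, mean = 1/1 ≈ 1.000
  cycle 1 → 1: weight = 8, length = 1, mean = 8/1 ≈ 8.000
  cycle 0 → 1 → 0: weight = 13, length = 2, mean = 13/2 ≈ 6.500
  cycle 1 → 0 → 1: weight = 13, length = 2, mean = 13/2 ≈ 6.500
Minimum mean = 1.000, attained e.g. along the cycle 0 → 0 with weight 1 and length 1. So λ(A) = 1/1 = 1.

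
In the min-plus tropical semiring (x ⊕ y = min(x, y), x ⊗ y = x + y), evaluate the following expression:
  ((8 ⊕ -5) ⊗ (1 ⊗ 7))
((8 ⊕ -5) ⊗ (1 ⊗ 7)) = 3

Expand innermost to outermost. Recall ⊕ takes the minimum of its arguments and ⊗ takes their sum. Working out the expression ((8 ⊕ -5) ⊗ (1 ⊗ 7)) gives 3.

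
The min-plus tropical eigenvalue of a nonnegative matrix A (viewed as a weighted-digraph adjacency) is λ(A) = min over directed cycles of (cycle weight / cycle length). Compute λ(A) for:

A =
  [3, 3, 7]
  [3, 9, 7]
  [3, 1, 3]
λ(A) = 3

Enumerate directed cycles and compute their means (weight / length). Sample:
  cycle 0 → 0: weight = 3, length = 1, mean = 3/1 ≈ 3.000
  cycle 1 → 1: weight = 9, length = 1, mean = 9/1 ≈ 9.000
  cycle 2 → 2: weight = 3, length = 1, mean = 3/1 ≈ 3.000
  cycle 0 → 1 → 0: weight = 6, length = 2, mean = 6/2 ≈ 3.000
  cycle 0 → 2 → 0: weight = 10, length = 2, mean = 10/2 ≈ 5.000
  cycle 1 → 0 → 1: weight = 6, length = 2, mean = 6/2 ≈ 3.000
Minimum mean = 3.000, attained e.g. along the cycle 0 → 0 with weight 3 and length 1. So λ(A) = 3/1 = 3.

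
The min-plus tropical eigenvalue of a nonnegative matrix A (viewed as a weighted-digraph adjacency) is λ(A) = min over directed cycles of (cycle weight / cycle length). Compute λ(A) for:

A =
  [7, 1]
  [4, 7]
λ(A) = 5/2

Enumerate directed cycles and compute their means (weight / length). Sample:
  cycle 0 → 0: weight = 7, length = 1, mean = 7/1 ≈ 7.000
  cycle 1 → 1: weight = 7, length = 1, mean = 7/1 ≈ 7.000
  cycle 0 → 1 → 0: weight = 5, length = 2, mean = 5/2 ≈ 2.500
  cycle 1 → 0 → 1: weight = 5, length = 2, mean = 5/2 ≈ 2.500
Minimum mean = 2.500, attained e.g. along the cycle 0 → 1 → 0 with weight 5 and length 2. So λ(A) = 5/2 = 5/2.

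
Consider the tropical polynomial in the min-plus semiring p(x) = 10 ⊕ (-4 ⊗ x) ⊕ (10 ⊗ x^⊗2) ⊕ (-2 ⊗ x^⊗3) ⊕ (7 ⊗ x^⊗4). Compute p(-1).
p(-1) = -5

A tropical monomial a ⊗ x^⊗i evaluates to a + i · x. Evaluating each term at x = -1:
  Term 0 contributes 10 + 0 · -1 = 10
  Term 1 contributes -4 + 1 · -1 = -5
  Term 2 contributes 10 + 2 · -1 = 8
  Term 3 contributes -2 + 3 · -1 = -5
  Term 4 contributes 7 + 4 · -1 = 3
p(-1) = ⊕ of these = min[10, -5, 8, -5, 3] = -5.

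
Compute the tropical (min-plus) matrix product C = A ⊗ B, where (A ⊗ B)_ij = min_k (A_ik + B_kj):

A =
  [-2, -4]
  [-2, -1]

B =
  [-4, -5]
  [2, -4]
A ⊗ B =
  [-6, -8]
  [-6, -7]

Apply the min-plus product entry-by-entry:
  C[0][0] = min over k of (A[0][0] + B[0][0] = -2 + -4 = -6, A[0][1] + B[1][0] = -4 + 2 = -2) = -6 (attained at k = 0)
  C[0][1] = min over k of (A[0][0] + B[0][1] = -2 + -5 = -7, A[0][1] + B[1][1] = -4 + -4 = -8) = -8 (attained at k = 1)
  C[1][0] = min over k of (A[1][0] + B[0][0] = -2 + -4 = -6, A[1][1] + B[1][0] = -1 + 2 = 1) = -6 (attained at k = 0)
  C[1][1] = min over k of (A[1][0] + B[0][1] = -2 + -5 = -7, A[1][1] + B[1][1] = -1 + -4 = -5) = -7 (attained at k = 0)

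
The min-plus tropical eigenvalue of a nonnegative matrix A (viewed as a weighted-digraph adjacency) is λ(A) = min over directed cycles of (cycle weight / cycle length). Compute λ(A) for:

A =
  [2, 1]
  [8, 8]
λ(A) = 2

Enumerate directed cycles and compute their means (weight / length). Sample:
  cycle 0 → 0: weight = 2, length = 1, mean = 2/1 ≈ 2.000
  cycle 1 → 1: weight = 8, length = 1, mean = 8/1 ≈ 8.000
  cycle 0 → 1 → 0: weight = 9, length = 2, mean = 9/2 ≈ 4.500
  cycle 1 → 0 → 1: weight = 9, length = 2, mean = 9/2 ≈ 4.500
Minimum mean = 2.000, attained e.g. along the cycle 0 → 0 with weight 2 and length 1. So λ(A) = 2/1 = 2.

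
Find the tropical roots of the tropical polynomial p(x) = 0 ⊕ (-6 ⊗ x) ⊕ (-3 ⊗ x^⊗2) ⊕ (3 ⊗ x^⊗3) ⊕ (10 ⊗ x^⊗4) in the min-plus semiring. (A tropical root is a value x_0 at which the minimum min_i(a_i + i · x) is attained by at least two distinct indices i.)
Roots: {-7, -6, -3, 6}

Each tropical root is a break point of the lower envelope of the lines y = a_i + i · x (there are 5 lines, with slopes 0, 1, ..., 4). Only the lines that attain the minimum somewhere contribute to roots; other lines are dominated. Here the surviving (envelope) indices are i = 4, i = 3, i = 2, i = 1, i = 0.
Intersections between consecutive envelope lines give the roots: for adjacent envelope indices i < j the intersection is x = (a_i − a_j) / (j − i). Reading off the sorted break points: {-7, -6, -3, 6}.
Verification: at each break x_0, at least two indices attain the minimum of min_i(a_i + i · x_0).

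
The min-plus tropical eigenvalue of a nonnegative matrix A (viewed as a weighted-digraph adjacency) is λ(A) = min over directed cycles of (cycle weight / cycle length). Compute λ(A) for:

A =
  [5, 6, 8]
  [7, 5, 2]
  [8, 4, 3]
λ(A) = 3

Enumerate directed cycles and compute their means (weight / length). Sample:
  cycle 0 → 0: weight = 5, length = 1, mean = 5/1 ≈ 5.000
  cycle 1 → 1: weight = 5, length = 1, mean = 5/1 ≈ 5.000
  cycle 2 → 2: weight = 3, length = 1, mean = 3/1 ≈ 3.000
  cycle 0 → 1 → 0: weight = 13, length = 2, mean = 13/2 ≈ 6.500
  cycle 0 → 2 → 0: weight = 16, length = 2, mean = 16/2 ≈ 8.000
  cycle 1 → 0 → 1: weight = 13, length = 2, mean = 13/2 ≈ 6.500
Minimum mean = 3.000, attained e.g. along the cycle 2 → 2 with weight 3 and length 1. So λ(A) = 3/1 = 3.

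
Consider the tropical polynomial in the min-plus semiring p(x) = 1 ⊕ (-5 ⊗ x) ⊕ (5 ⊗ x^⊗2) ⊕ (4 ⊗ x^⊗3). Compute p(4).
p(4) = -1

A tropical monomial a ⊗ x^⊗i evaluates to a + i · x. Evaluating each term at x = 4:
  Term 0 contributes 1 + 0 · 4 = 1
  Term 1 contributes -5 + 1 · 4 = -1
  Term 2 contributes 5 + 2 · 4 = 13
  Term 3 contributes 4 + 3 · 4 = 16
p(4) = ⊕ of these = min[1, -1, 13, 16] = -1.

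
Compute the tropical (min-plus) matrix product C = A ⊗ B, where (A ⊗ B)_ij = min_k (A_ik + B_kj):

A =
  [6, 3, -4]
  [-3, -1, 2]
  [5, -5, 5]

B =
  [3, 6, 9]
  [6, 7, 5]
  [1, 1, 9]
A ⊗ B =
  [-3, -3, 5]
  [0, 3, 4]
  [1, 2, 0]

Apply the min-plus product entry-by-entry:
  C[0][0] = min over k of (A[0][0] + B[0][0] = 6 + 3 = 9, A[0][1] + B[1][0] = 3 + 6 = 9, A[0][2] + B[2][0] = -4 + 1 = -3) = -3 (attained at k = 2)
  C[0][1] = min over k of (A[0][0] + B[0][1] = 6 + 6 = 12, A[0][1] + B[1][1] = 3 + 7 = 10, A[0][2] + B[2][1] = -4 + 1 = -3) = -3 (attained at k = 2)
  C[0][2] = min over k of (A[0][0] + B[0][2] = 6 + 9 = 15, A[0][1] + B[1][2] = 3 + 5 = 8, A[0][2] + B[2][2] = -4 + 9 = 5) = 5 (attained at k = 2)
  C[1][0] = min over k of (A[1][0] + B[0][0] = -3 + 3 = 0, A[1][1] + B[1][0] = -1 + 6 = 5, A[1][2] + B[2][0] = 2 + 1 = 3) = 0 (attained at k = 0)
  C[1][1] = min over k of (A[1][0] + B[0][1] = -3 + 6 = 3, A[1][1] + B[1][1] = -1 + 7 = 6, A[1][2] + B[2][1] = 2 + 1 = 3) = 3 (attained at k = 0)
  C[1][2] = min over k of (A[1][0] + B[0][2] = -3 + 9 = 6, A[1][1] + B[1][2] = -1 + 5 = 4, A[1][2] + B[2][2] = 2 + 9 = 11) = 4 (attained at k = 1)
  C[2][0] = min over k of (A[2][0] + B[0][0] = 5 + 3 = 8, A[2][1] + B[1][0] = -5 + 6 = 1, A[2][2] + B[2][0] = 5 + 1 = 6) = 1 (attained at k = 1)
  C[2][1] = min over k of (A[2][0] + B[0][1] = 5 + 6 = 11, A[2][1] + B[1][1] = -5 + 7 = 2, A[2][2] + B[2][1] = 5 + 1 = 6) = 2 (attained at k = 1)
  C[2][2] = min over k of (A[2][0] + B[0][2] = 5 + 9 = 14, A[2][1] + B[1][2] = -5 + 5 = 0, A[2][2] + B[2][2] = 5 + 9 = 14) = 0 (attained at k = 1)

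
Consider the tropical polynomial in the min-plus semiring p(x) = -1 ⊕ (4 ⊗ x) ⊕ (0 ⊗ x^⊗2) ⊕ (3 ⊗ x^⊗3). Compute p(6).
p(6) = -1

A tropical monomial a ⊗ x^⊗i evaluates to a + i · x. Evaluating each term at x = 6:
  Term 0 contributes -1 + 0 · 6 = -1
  Term 1 contributes 4 + 1 · 6 = 10
  Term 2 contributes 0 + 2 · 6 = 12
  Term 3 contributes 3 + 3 · 6 = 21
p(6) = ⊕ of these = min[-1, 10, 12, 21] = -1.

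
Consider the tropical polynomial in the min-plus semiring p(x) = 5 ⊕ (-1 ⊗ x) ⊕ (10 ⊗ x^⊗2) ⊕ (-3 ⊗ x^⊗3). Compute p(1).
p(1) = 0

A tropical monomial a ⊗ x^⊗i evaluates to a + i · x. Evaluating each term at x = 1:
  Term 0 contributes 5 + 0 · 1 = 5
  Term 1 contributes -1 + 1 · 1 = 0
  Term 2 contributes 10 + 2 · 1 = 12
  Term 3 contributes -3 + 3 · 1 = 0
p(1) = ⊕ of these = min[5, 0, 12, 0] = 0.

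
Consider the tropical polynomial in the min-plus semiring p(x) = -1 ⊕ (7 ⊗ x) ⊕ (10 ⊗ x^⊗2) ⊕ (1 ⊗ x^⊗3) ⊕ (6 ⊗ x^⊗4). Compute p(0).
p(0) = -1

A tropical monomial a ⊗ x^⊗i evaluates to a + i · x. Evaluating each term at x = 0:
  Term 0 contributes -1 + 0 · 0 = -1
  Term 1 contributes 7 + 1 · 0 = 7
  Term 2 contributes 10 + 2 · 0 = 10
  Term 3 contributes 1 + 3 · 0 = 1
  Term 4 contributes 6 + 4 · 0 = 6
p(0) = ⊕ of these = min[-1, 7, 10, 1, 6] = -1.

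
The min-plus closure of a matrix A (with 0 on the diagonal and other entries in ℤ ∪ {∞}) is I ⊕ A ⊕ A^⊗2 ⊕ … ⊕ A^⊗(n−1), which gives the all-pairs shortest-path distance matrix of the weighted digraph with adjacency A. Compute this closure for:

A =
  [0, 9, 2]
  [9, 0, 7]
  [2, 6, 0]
Closure =
  [0, 8, 2]
  [9, 0, 7]
  [2, 6, 0]

This is the Floyd-Warshall all-pairs shortest-path computation. For each intermediate vertex k = 0, 1, …, 2, update dist[i][j] ← min(dist[i][j], dist[i][k] + dist[k][j]). The final matrix gives, for each (i, j), the minimum total weight of any directed path from i to j (possibly empty when i = j).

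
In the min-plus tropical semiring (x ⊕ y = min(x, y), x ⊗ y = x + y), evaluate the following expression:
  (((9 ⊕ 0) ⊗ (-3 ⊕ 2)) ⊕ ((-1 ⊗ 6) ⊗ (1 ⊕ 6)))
(((9 ⊕ 0) ⊗ (-3 ⊕ 2)) ⊕ ((-1 ⊗ 6) ⊗ (1 ⊕ 6))) = -3

Expand innermost to outermost. Recall ⊕ takes the minimum of its arguments and ⊗ takes their sum. Working out the expression (((9 ⊕ 0) ⊗ (-3 ⊕ 2)) ⊕ ((-1 ⊗ 6) ⊗ (1 ⊕ 6))) gives -3.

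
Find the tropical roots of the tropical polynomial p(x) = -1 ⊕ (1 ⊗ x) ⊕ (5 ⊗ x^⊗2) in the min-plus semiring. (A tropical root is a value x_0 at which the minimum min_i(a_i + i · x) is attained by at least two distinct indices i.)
Roots: {-4, -2}

Each tropical root is a break point of the lower envelope of the lines y = a_i + i · x (there are 3 lines, with slopes 0, 1, ..., 2). Only the lines that attain the minimum somewhere contribute to roots; other lines are dominated. Here the surviving (envelope) indices are i = 2, i = 1, i = 0.
Intersections between consecutive envelope lines give the roots: for adjacent envelope indices i < j the intersection is x = (a_i − a_j) / (j − i). Reading off the sorted break points: {-4, -2}.
Verification: at each break x_0, at least two indices attain the minimum of min_i(a_i + i · x_0).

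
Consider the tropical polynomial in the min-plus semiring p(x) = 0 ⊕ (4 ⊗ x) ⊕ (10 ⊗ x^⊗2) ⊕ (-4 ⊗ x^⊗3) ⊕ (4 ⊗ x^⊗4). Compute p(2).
p(2) = 0

A tropical monomial a ⊗ x^⊗i evaluates to a + i · x. Evaluating each term at x = 2:
  Term 0 contributes 0 + 0 · 2 = 0
  Term 1 contributes 4 + 1 · 2 = 6
  Term 2 contributes 10 + 2 · 2 = 14
  Term 3 contributes -4 + 3 · 2 = 2
  Term 4 contributes 4 + 4 · 2 = 12
p(2) = ⊕ of these = min[0, 6, 14, 2, 12] = 0.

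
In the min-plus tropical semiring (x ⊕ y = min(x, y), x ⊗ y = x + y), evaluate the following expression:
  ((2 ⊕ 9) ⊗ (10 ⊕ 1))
((2 ⊕ 9) ⊗ (10 ⊕ 1)) = 3

Expand innermost to outermost. Recall ⊕ takes the minimum of its arguments and ⊗ takes their sum. Working out the expression ((2 ⊕ 9) ⊗ (10 ⊕ 1)) gives 3.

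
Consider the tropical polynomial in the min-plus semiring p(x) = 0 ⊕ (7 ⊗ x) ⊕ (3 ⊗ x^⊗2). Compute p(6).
p(6) = 0

A tropical monomial a ⊗ x^⊗i evaluates to a + i · x. Evaluating each term at x = 6:
  Term 0 contributes 0 + 0 · 6 = 0
  Term 1 contributes 7 + 1 · 6 = 13
  Term 2 contributes 3 + 2 · 6 = 15
p(6) = ⊕ of these = min[0, 13, 15] = 0.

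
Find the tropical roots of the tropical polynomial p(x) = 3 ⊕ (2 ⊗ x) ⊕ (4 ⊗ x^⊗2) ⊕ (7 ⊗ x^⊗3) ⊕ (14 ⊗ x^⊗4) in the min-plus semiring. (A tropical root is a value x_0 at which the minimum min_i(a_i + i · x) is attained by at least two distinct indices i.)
Roots: {-7, -3, -2, 1}

Each tropical root is a break point of the lower envelope of the lines y = a_i + i · x (there are 5 lines, with slopes 0, 1, ..., 4). Only the lines that attain the minimum somewhere contribute to roots; other lines are dominated. Here the surviving (envelope) indices are i = 4, i = 3, i = 2, i = 1, i = 0.
Intersections between consecutive envelope lines give the roots: for adjacent envelope indices i < j the intersection is x = (a_i − a_j) / (j − i). Reading off the sorted break points: {-7, -3, -2, 1}.
Verification: at each break x_0, at least two indices attain the minimum of min_i(a_i + i · x_0).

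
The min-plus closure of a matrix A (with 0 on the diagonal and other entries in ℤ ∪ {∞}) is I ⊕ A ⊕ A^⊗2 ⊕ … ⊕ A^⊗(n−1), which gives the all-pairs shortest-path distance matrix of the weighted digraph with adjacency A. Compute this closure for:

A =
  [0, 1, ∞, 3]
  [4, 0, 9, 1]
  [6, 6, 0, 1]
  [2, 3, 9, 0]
Closure =
  [0, 1, 10, 2]
  [3, 0, 9, 1]
  [3, 4, 0, 1]
  [2, 3, 9, 0]

This is the Floyd-Warshall all-pairs shortest-path computation. For each intermediate vertex k = 0, 1, …, 3, update dist[i][j] ← min(dist[i][j], dist[i][k] + dist[k][j]). The final matrix gives, for each (i, j), the minimum total weight of any directed path from i to j (possibly empty when i = j).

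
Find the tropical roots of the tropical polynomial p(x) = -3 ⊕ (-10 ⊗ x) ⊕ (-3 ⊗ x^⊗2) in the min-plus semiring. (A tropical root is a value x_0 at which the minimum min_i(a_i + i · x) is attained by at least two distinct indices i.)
Roots: {-7, 7}

Each tropical root is a break point of the lower envelope of the lines y = a_i + i · x (there are 3 lines, with slopes 0, 1, ..., 2). Only the lines that attain the minimum somewhere contribute to roots; other lines are dominated. Here the surviving (envelope) indices are i = 2, i = 1, i = 0.
Intersections between consecutive envelope lines give the roots: for adjacent envelope indices i < j the intersection is x = (a_i − a_j) / (j − i). Reading off the sorted break points: {-7, 7}.
Verification: at each break x_0, at least two indices attain the minimum of min_i(a_i + i · x_0).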